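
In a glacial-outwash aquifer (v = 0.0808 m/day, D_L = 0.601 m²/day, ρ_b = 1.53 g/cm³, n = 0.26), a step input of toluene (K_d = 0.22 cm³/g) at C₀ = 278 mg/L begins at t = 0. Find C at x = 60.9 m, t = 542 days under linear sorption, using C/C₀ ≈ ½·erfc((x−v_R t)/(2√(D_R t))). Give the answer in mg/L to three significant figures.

Retardation factor R = 1 + ρ_b·K_d/n = 1 + 1.53 × 0.22/0.26 = 2.295.
Sorption retards both mechanisms: v_R = v/R = 0.03521 m/day, D_R = D/R = 0.2619 m²/day.
v_R·t = 0.03521 × 542 = 19.08382 m; 2√(D_R t) = 23.83 m; argument = (60.9 − 19.08382)/23.83 = 1.755.
C = C₀ × ½·erfc(1.755) = 278 × 0.006533 = 1.82 mg/L.

1.82 mg/L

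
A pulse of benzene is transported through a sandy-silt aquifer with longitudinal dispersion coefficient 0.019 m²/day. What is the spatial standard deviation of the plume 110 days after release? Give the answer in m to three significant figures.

Dispersive spreading gives a Gaussian with σ² = 2Dt; advection only shifts the center.
σ = √(2 × 0.019 × 110) = 2.04 m.

2.04 m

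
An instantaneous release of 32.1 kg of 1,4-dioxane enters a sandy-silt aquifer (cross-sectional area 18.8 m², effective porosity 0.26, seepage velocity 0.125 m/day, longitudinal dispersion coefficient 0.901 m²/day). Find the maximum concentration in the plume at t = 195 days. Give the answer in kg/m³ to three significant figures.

The peak of an instantaneous 1D plume sits at x = vt; there the Gaussian factor is 1 and C_max = M/(n_e·A·√(4πDt)), where n_e·A is the pore area the mass is dissolved in.
√(4πDt) = √(4π × 0.901 × 195) = 46.99 m, so C_max = 32.1/(0.26 × 18.8 × 46.99) = 0.140 kg/m³.

0.140 kg/m³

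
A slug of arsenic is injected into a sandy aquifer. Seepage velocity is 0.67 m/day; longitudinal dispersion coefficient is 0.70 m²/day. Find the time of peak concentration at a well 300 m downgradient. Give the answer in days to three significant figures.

446 days

For the 1D instantaneous-source solution, setting ∂C/∂t = 0 at fixed x gives v²t² + 2Dt − x² = 0, so t = (√(D² + v²x²) − D)/v².
√(D² + v²x²) = √(0.70² + 0.67² × 300²) = 201.0; v² = 0.4489.
t = (201.0 − 0.70)/0.4489 = 446 days (vs. the pure-advection estimate x/v = 448 d).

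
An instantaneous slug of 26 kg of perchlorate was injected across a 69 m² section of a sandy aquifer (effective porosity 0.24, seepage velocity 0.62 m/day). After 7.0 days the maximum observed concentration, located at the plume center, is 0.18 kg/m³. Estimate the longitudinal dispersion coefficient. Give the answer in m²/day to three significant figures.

0.865 m²/day

At the plume center C_max = M/(n_e·A·√(4πDt)), so D = M²/(4πt·(n_e·A·C_max)²).
n_e·A·C_max = 0.24 × 69 × 0.18 = 2.981 kg/m.
D = 26²/(4π × 7.0 × 2.981²) = 0.865 m²/day.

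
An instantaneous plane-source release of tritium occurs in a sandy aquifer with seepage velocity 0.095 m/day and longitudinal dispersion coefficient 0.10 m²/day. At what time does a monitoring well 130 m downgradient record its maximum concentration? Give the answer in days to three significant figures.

For the 1D instantaneous-source solution, setting ∂C/∂t = 0 at fixed x gives v²t² + 2Dt − x² = 0, so t = (√(D² + v²x²) − D)/v².
√(D² + v²x²) = √(0.10² + 0.095² × 130²) = 12.35; v² = 0.009025.
t = (12.35 − 0.10)/0.009025 = 1360 days (vs. the pure-advection estimate x/v = 1370 d).

1360 days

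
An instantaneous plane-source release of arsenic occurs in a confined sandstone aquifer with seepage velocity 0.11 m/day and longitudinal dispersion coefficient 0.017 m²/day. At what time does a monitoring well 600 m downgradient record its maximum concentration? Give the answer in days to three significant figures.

5450 days

For the 1D instantaneous-source solution, setting ∂C/∂t = 0 at fixed x gives v²t² + 2Dt − x² = 0, so t = (√(D² + v²x²) − D)/v².
√(D² + v²x²) = √(0.017² + 0.11² × 600²) = 66.00; v² = 0.0121.
t = (66.00 − 0.017)/0.0121 = 5450 days (vs. the pure-advection estimate x/v = 5450 d).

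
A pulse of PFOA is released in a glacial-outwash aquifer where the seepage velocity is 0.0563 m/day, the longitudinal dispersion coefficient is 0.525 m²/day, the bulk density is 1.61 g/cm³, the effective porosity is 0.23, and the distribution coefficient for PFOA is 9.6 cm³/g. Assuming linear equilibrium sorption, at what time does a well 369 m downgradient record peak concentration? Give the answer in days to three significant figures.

Retardation factor R = 1 + ρ_b·K_d/n = 1 + 1.61 × 9.6/0.23 = 68.20.
Sorption retards both mechanisms: v_R = v/R = 0.0008255 m/day, D_R = D/R = 0.007698 m²/day.
Peak time from v_R²t² + 2D_R t − x² = 0: t = (√(D_R² + v_R²x²) − D_R)/v_R².
√(D_R² + v_R²x²) = √(0.007698² + 0.0008255² × 369²) = 0.3047; v_R² = 6.815e-07.
t = (0.3047 − 0.007698)/6.815e-07 = 436000 days.

436000 days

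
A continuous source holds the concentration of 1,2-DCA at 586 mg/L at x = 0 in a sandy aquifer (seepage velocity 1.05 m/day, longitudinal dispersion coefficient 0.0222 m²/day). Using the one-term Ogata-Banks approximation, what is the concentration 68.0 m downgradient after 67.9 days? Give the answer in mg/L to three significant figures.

569 mg/L

For a continuous step input, C/C₀ ≈ ½·erfc((x−vt)/(2√(Dt))).
vt = 1.05 × 67.9 = 71.295 m and 2√(Dt) = 2√(0.0222 × 67.9) = 2.456 m.
Argument (x−vt)/(2√(Dt)) = (68.0 − 71.295)/2.456 = -1.342; ½·erfc(-1.342) = 0.9711.
C = 586 × 0.9711 = 569 mg/L.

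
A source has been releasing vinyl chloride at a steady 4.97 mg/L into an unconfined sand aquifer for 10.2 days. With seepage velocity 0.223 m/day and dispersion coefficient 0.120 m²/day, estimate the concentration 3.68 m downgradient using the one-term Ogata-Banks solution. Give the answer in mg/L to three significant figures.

For a continuous step input, C/C₀ ≈ ½·erfc((x−vt)/(2√(Dt))).
vt = 0.223 × 10.2 = 2.2746 m and 2√(Dt) = 2√(0.120 × 10.2) = 2.213 m.
Argument (x−vt)/(2√(Dt)) = (3.68 − 2.2746)/2.213 = 0.6351; ½·erfc(0.6351) = 0.1845.
C = 4.97 × 0.1845 = 0.917 mg/L.

0.917 mg/L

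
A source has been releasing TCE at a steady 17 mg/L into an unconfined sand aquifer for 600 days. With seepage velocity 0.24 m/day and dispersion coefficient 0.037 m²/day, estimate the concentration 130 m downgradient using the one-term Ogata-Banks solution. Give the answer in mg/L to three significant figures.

16.7 mg/L

For a continuous step input, C/C₀ ≈ ½·erfc((x−vt)/(2√(Dt))).
vt = 0.24 × 600 = 144 m and 2√(Dt) = 2√(0.037 × 600) = 9.423 m.
Argument (x−vt)/(2√(Dt)) = (130 − 144)/9.423 = -1.486; ½·erfc(-1.486) = 0.9822.
C = 17 × 0.9822 = 16.7 mg/L.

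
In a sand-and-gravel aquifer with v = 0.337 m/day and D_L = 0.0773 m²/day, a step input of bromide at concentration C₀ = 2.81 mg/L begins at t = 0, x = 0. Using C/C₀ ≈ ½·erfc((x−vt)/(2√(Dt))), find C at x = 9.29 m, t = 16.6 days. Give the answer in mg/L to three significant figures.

For a continuous step input, C/C₀ ≈ ½·erfc((x−vt)/(2√(Dt))).
vt = 0.337 × 16.6 = 5.5942 m and 2√(Dt) = 2√(0.0773 × 16.6) = 2.266 m.
Argument (x−vt)/(2√(Dt)) = (9.29 − 5.5942)/2.266 = 1.631; ½·erfc(1.631) = 0.01054.
C = 2.81 × 0.01054 = 0.0296 mg/L.

0.0296 mg/L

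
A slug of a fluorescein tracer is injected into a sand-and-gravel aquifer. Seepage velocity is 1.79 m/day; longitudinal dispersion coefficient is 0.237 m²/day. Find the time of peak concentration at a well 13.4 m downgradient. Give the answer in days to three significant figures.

For the 1D instantaneous-source solution, setting ∂C/∂t = 0 at fixed x gives v²t² + 2Dt − x² = 0, so t = (√(D² + v²x²) − D)/v².
√(D² + v²x²) = √(0.237² + 1.79² × 13.4²) = 23.99; v² = 3.2041.
t = (23.99 − 0.237)/3.2041 = 7.41 days (vs. the pure-advection estimate x/v = 7.49 d).

7.41 days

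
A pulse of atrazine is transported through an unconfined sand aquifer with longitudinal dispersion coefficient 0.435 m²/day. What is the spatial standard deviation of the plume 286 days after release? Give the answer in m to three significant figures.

Dispersive spreading gives a Gaussian with σ² = 2Dt; advection only shifts the center.
σ = √(2 × 0.435 × 286) = 15.8 m.

15.8 m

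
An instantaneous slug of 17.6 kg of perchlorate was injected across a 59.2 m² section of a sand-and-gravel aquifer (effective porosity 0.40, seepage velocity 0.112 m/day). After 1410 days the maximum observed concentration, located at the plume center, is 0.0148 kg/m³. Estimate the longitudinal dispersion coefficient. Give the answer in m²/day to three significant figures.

At the plume center C_max = M/(n_e·A·√(4πDt)), so D = M²/(4πt·(n_e·A·C_max)²).
n_e·A·C_max = 0.40 × 59.2 × 0.0148 = 0.3505 kg/m.
D = 17.6²/(4π × 1410 × 0.3505²) = 0.142 m²/day.

0.142 m²/day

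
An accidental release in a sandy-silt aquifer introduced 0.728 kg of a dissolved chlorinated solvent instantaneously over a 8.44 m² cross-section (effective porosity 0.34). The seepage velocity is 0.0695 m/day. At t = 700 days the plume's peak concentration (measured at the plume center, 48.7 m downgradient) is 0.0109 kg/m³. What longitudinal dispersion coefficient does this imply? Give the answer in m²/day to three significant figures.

At the plume center C_max = M/(n_e·A·√(4πDt)), so D = M²/(4πt·(n_e·A·C_max)²).
n_e·A·C_max = 0.34 × 8.44 × 0.0109 = 0.03128 kg/m.
D = 0.728²/(4π × 700 × 0.03128²) = 0.0616 m²/day.

0.0616 m²/day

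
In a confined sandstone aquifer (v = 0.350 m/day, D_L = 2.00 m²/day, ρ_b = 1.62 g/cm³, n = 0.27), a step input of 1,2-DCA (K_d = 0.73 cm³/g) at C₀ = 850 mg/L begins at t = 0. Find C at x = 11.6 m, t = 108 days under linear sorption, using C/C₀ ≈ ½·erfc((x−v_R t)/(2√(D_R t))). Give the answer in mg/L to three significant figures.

Retardation factor R = 1 + ρ_b·K_d/n = 1 + 1.62 × 0.73/0.27 = 5.380.
Sorption retards both mechanisms: v_R = v/R = 0.06506 m/day, D_R = D/R = 0.3717 m²/day.
v_R·t = 0.06506 × 108 = 7.02648 m; 2√(D_R t) = 12.67 m; argument = (11.6 − 7.02648)/12.67 = 0.3610.
C = C₀ × ½·erfc(0.3610) = 850 × 0.3048 = 259 mg/L.

259 mg/L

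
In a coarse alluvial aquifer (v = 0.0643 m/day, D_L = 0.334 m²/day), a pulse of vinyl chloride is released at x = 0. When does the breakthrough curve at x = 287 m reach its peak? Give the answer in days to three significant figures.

For the 1D instantaneous-source solution, setting ∂C/∂t = 0 at fixed x gives v²t² + 2Dt − x² = 0, so t = (√(D² + v²x²) − D)/v².
√(D² + v²x²) = √(0.334² + 0.0643² × 287²) = 18.46; v² = 0.00413449.
t = (18.46 − 0.334)/0.00413449 = 4380 days (vs. the pure-advection estimate x/v = 4460 d).

4380 days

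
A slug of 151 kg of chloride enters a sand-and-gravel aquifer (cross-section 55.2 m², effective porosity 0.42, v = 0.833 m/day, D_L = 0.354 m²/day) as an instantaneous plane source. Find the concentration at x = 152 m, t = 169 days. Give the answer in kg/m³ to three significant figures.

For an instantaneous plane source, C(x,t) = M/(n_e·A·√(4πDt)) · exp(−(x−vt)²/(4Dt)), with n_e·A the pore (flow) area.
Plume center vt = 0.833 × 169 = 140.777 m, so the well at 152 m is 11.223 m downgradient of the peak.
√(4πDt) = 27.42 m, giving peak height M/(n_e·A·√(4πDt)) = 151/(0.42 × 55.2 × 27.42) = 0.2375 kg/m³.
(x−vt)²/(4Dt) = (11.223)²/(4 × 0.354 × 169) = 0.5263; exp(−0.5263) = 0.5908.
C = 0.2375 × 0.5908 = 0.140 kg/m³.

0.140 kg/m³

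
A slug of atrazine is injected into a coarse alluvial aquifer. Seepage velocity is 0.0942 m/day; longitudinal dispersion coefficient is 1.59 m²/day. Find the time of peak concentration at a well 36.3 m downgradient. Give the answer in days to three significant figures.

For the 1D instantaneous-source solution, setting ∂C/∂t = 0 at fixed x gives v²t² + 2Dt − x² = 0, so t = (√(D² + v²x²) − D)/v².
√(D² + v²x²) = √(1.59² + 0.0942² × 36.3²) = 3.771; v² = 0.00887364.
t = (3.771 − 1.59)/0.00887364 = 246 days (vs. the pure-advection estimate x/v = 385 d).

246 days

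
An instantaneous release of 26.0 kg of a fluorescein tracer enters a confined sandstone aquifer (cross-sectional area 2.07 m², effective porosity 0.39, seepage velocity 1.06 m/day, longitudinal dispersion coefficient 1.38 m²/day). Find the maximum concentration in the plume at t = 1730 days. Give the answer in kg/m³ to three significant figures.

The peak of an instantaneous 1D plume sits at x = vt; there the Gaussian factor is 1 and C_max = M/(n_e·A·√(4πDt)), where n_e·A is the pore area the mass is dissolved in.
√(4πDt) = √(4π × 1.38 × 1730) = 173.2 m, so C_max = 26.0/(0.39 × 2.07 × 173.2) = 0.186 kg/m³.

0.186 kg/m³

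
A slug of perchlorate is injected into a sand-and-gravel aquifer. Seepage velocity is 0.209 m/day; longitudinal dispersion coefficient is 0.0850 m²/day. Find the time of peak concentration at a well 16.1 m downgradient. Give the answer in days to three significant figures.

75.1 days

For the 1D instantaneous-source solution, setting ∂C/∂t = 0 at fixed x gives v²t² + 2Dt − x² = 0, so t = (√(D² + v²x²) − D)/v².
√(D² + v²x²) = √(0.0850² + 0.209² × 16.1²) = 3.366; v² = 0.043681.
t = (3.366 − 0.0850)/0.043681 = 75.1 days (vs. the pure-advection estimate x/v = 77.0 d).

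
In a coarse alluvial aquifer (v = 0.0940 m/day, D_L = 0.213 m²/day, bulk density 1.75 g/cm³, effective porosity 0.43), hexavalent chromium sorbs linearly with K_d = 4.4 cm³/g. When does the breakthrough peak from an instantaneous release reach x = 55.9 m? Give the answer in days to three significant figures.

10800 days

Retardation factor R = 1 + ρ_b·K_d/n = 1 + 1.75 × 4.4/0.43 = 18.91.
Sorption retards both mechanisms: v_R = v/R = 0.004971 m/day, D_R = D/R = 0.01126 m²/day.
Peak time from v_R²t² + 2D_R t − x² = 0: t = (√(D_R² + v_R²x²) − D_R)/v_R².
√(D_R² + v_R²x²) = √(0.01126² + 0.004971² × 55.9²) = 0.2781; v_R² = 2.471e-05.
t = (0.2781 − 0.01126)/2.471e-05 = 10800 days.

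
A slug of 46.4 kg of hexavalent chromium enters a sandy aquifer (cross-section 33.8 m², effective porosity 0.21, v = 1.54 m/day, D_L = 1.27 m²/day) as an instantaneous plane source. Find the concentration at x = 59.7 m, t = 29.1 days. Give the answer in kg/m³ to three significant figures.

For an instantaneous plane source, C(x,t) = M/(n_e·A·√(4πDt)) · exp(−(x−vt)²/(4Dt)), with n_e·A the pore (flow) area.
Plume center vt = 1.54 × 29.1 = 44.814 m, so the well at 59.7 m is 14.886 m downgradient of the peak.
√(4πDt) = 21.55 m, giving peak height M/(n_e·A·√(4πDt)) = 46.4/(0.21 × 33.8 × 21.55) = 0.3033 kg/m³.
(x−vt)²/(4Dt) = (14.886)²/(4 × 1.27 × 29.1) = 1.499; exp(−1.499) = 0.2234.
C = 0.3033 × 0.2234 = 0.0678 kg/m³.

0.0678 kg/m³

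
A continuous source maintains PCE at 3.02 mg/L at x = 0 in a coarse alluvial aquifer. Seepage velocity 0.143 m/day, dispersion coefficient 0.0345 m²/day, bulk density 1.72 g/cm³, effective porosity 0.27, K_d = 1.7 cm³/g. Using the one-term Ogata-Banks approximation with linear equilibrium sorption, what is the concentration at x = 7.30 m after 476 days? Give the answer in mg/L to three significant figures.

Retardation factor R = 1 + ρ_b·K_d/n = 1 + 1.72 × 1.7/0.27 = 11.83.
Sorption retards both mechanisms: v_R = v/R = 0.01209 m/day, D_R = D/R = 0.002916 m²/day.
v_R·t = 0.01209 × 476 = 5.75484 m; 2√(D_R t) = 2.356 m; argument = (7.30 − 5.75484)/2.356 = 0.6558.
C = C₀ × ½·erfc(0.6558) = 3.02 × 0.1768 = 0.534 mg/L.

0.534 mg/L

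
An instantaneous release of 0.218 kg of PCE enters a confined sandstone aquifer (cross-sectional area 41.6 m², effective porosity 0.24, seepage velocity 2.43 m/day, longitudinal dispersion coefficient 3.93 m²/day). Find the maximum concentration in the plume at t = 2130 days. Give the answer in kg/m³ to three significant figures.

6.73e-05 kg/m³

The peak of an instantaneous 1D plume sits at x = vt; there the Gaussian factor is 1 and C_max = M/(n_e·A·√(4πDt)), where n_e·A is the pore area the mass is dissolved in.
√(4πDt) = √(4π × 3.93 × 2130) = 324.3 m, so C_max = 0.218/(0.24 × 41.6 × 324.3) = 6.73e-05 kg/m³.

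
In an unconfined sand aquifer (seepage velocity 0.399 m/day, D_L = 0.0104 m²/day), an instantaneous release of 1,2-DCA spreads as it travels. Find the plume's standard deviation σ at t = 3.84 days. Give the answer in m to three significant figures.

0.283 m

Dispersive spreading gives a Gaussian with σ² = 2Dt; advection only shifts the center.
σ = √(2 × 0.0104 × 3.84) = 0.283 m.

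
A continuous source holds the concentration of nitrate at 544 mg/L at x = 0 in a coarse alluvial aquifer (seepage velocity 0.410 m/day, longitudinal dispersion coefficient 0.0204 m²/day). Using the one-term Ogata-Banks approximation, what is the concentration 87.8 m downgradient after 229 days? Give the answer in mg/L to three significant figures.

For a continuous step input, C/C₀ ≈ ½·erfc((x−vt)/(2√(Dt))).
vt = 0.410 × 229 = 93.89 m and 2√(Dt) = 2√(0.0204 × 229) = 4.323 m.
Argument (x−vt)/(2√(Dt)) = (87.8 − 93.89)/4.323 = -1.409; ½·erfc(-1.409) = 0.9768.
C = 544 × 0.9768 = 531 mg/L.

531 mg/L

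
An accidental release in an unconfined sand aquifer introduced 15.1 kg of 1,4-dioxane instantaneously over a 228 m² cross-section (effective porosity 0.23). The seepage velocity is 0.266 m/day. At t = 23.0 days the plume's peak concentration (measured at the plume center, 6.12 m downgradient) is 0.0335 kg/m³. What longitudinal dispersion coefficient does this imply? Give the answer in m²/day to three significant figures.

At the plume center C_max = M/(n_e·A·√(4πDt)), so D = M²/(4πt·(n_e·A·C_max)²).
n_e·A·C_max = 0.23 × 228 × 0.0335 = 1.757 kg/m.
D = 15.1²/(4π × 23.0 × 1.757²) = 0.256 m²/day.

0.256 m²/day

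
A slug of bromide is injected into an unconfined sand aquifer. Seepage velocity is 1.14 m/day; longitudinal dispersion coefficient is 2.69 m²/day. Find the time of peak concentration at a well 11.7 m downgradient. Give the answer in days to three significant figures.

For the 1D instantaneous-source solution, setting ∂C/∂t = 0 at fixed x gives v²t² + 2Dt − x² = 0, so t = (√(D² + v²x²) − D)/v².
√(D² + v²x²) = √(2.69² + 1.14² × 11.7²) = 13.61; v² = 1.2996.
t = (13.61 − 2.69)/1.2996 = 8.40 days (vs. the pure-advection estimate x/v = 10.3 d).

8.40 days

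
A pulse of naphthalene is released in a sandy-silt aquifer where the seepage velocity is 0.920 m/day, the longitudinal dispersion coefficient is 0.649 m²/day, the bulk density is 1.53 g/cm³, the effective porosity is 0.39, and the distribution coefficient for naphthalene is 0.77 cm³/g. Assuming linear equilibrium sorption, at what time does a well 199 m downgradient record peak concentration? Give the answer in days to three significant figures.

867 days

Retardation factor R = 1 + ρ_b·K_d/n = 1 + 1.53 × 0.77/0.39 = 4.021.
Sorption retards both mechanisms: v_R = v/R = 0.2288 m/day, D_R = D/R = 0.1614 m²/day.
Peak time from v_R²t² + 2D_R t − x² = 0: t = (√(D_R² + v_R²x²) − D_R)/v_R².
√(D_R² + v_R²x²) = √(0.1614² + 0.2288² × 199²) = 45.53; v_R² = 0.05235.
t = (45.53 − 0.1614)/0.05235 = 867 days.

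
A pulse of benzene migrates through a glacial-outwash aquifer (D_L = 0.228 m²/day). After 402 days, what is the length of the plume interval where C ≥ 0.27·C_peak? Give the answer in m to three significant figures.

43.8 m

The plume is Gaussian with σ = √(2Dt) = √(2 × 0.228 × 402) = 13.54 m.
C/C_peak = exp(−Δx²/(2σ²)) = 0.27 ⇒ Δx = σ·√(−2 ln 0.27) = 13.54 × 1.618 = 21.91 m.
Width = 2Δx = 43.8 m.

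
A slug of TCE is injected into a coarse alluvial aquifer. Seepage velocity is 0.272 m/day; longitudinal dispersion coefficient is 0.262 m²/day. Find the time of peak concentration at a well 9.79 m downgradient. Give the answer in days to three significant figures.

For the 1D instantaneous-source solution, setting ∂C/∂t = 0 at fixed x gives v²t² + 2Dt − x² = 0, so t = (√(D² + v²x²) − D)/v².
√(D² + v²x²) = √(0.262² + 0.272² × 9.79²) = 2.676; v² = 0.073984.
t = (2.676 − 0.262)/0.073984 = 32.6 days (vs. the pure-advection estimate x/v = 36.0 d).

32.6 days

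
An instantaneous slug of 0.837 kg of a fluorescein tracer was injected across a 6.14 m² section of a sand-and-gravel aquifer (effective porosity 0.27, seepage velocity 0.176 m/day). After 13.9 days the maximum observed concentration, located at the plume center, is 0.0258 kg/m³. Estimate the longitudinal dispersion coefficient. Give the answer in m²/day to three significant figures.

At the plume center C_max = M/(n_e·A·√(4πDt)), so D = M²/(4πt·(n_e·A·C_max)²).
n_e·A·C_max = 0.27 × 6.14 × 0.0258 = 0.04277 kg/m.
D = 0.837²/(4π × 13.9 × 0.04277²) = 2.19 m²/day.

2.19 m²/day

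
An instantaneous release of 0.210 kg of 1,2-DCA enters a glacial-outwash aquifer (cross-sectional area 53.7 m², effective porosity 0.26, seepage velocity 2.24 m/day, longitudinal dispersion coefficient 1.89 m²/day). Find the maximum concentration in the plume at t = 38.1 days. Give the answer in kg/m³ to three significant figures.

0.000500 kg/m³

The peak of an instantaneous 1D plume sits at x = vt; there the Gaussian factor is 1 and C_max = M/(n_e·A·√(4πDt)), where n_e·A is the pore area the mass is dissolved in.
√(4πDt) = √(4π × 1.89 × 38.1) = 30.08 m, so C_max = 0.210/(0.26 × 53.7 × 30.08) = 0.000500 kg/m³.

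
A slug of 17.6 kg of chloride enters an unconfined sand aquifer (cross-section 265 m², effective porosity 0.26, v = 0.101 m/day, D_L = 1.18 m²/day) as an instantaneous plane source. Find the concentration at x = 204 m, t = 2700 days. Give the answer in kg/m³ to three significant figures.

For an instantaneous plane source, C(x,t) = M/(n_e·A·√(4πDt)) · exp(−(x−vt)²/(4Dt)), with n_e·A the pore (flow) area.
Plume center vt = 0.101 × 2700 = 272.7 m, so the well at 204 m is 68.7 m upgradient of the peak.
√(4πDt) = 200.1 m, giving peak height M/(n_e·A·√(4πDt)) = 17.6/(0.26 × 265 × 200.1) = 0.001277 kg/m³.
(x−vt)²/(4Dt) = (-68.7)²/(4 × 1.18 × 2700) = 0.3703; exp(−0.3703) = 0.6905.
C = 0.001277 × 0.6905 = 0.000882 kg/m³.

0.000882 kg/m³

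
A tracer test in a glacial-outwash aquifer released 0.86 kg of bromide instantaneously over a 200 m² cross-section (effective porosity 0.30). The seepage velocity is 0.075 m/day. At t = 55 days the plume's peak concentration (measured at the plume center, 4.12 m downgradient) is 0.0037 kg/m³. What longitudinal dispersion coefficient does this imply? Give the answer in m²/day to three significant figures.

0.0217 m²/day

At the plume center C_max = M/(n_e·A·√(4πDt)), so D = M²/(4πt·(n_e·A·C_max)²).
n_e·A·C_max = 0.30 × 200 × 0.0037 = 0.2220 kg/m.
D = 0.86²/(4π × 55 × 0.2220²) = 0.0217 m²/day.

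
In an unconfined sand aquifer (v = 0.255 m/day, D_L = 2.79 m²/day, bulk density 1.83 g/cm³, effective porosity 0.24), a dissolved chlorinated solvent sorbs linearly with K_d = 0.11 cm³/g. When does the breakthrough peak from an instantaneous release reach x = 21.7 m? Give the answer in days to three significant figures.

Retardation factor R = 1 + ρ_b·K_d/n = 1 + 1.83 × 0.11/0.24 = 1.839.
Sorption retards both mechanisms: v_R = v/R = 0.1387 m/day, D_R = D/R = 1.517 m²/day.
Peak time from v_R²t² + 2D_R t − x² = 0: t = (√(D_R² + v_R²x²) − D_R)/v_R².
√(D_R² + v_R²x²) = √(1.517² + 0.1387² × 21.7²) = 3.370; v_R² = 0.01924.
t = (3.370 − 1.517)/0.01924 = 96.3 days.

96.3 days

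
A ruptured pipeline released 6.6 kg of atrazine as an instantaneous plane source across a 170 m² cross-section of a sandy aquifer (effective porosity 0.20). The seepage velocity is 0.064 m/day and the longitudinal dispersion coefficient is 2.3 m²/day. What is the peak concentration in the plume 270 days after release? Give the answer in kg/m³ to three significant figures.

The peak of an instantaneous 1D plume sits at x = vt; there the Gaussian factor is 1 and C_max = M/(n_e·A·√(4πDt)), where n_e·A is the pore area the mass is dissolved in.
√(4πDt) = √(4π × 2.3 × 270) = 88.34 m, so C_max = 6.6/(0.20 × 170 × 88.34) = 0.00220 kg/m³.

0.00220 kg/m³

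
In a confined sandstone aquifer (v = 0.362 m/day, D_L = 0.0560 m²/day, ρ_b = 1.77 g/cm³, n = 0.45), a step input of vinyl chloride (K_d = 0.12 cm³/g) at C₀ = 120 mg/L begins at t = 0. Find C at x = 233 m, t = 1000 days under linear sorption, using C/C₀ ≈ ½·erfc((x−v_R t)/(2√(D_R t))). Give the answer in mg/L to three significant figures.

112 mg/L

Retardation factor R = 1 + ρ_b·K_d/n = 1 + 1.77 × 0.12/0.45 = 1.472.
Sorption retards both mechanisms: v_R = v/R = 0.2459 m/day, D_R = D/R = 0.03804 m²/day.
v_R·t = 0.2459 × 1000 = 245.9 m; 2√(D_R t) = 12.34 m; argument = (233 − 245.9)/12.34 = -1.045.
C = C₀ × ½·erfc(-1.045) = 120 × 0.9303 = 112 mg/L.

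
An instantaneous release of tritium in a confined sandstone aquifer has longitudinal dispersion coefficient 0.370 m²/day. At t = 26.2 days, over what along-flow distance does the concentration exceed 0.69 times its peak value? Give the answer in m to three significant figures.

The plume is Gaussian with σ = √(2Dt) = √(2 × 0.370 × 26.2) = 4.403 m.
C/C_peak = exp(−Δx²/(2σ²)) = 0.69 ⇒ Δx = σ·√(−2 ln 0.69) = 4.403 × 0.8615 = 3.793 m.
Width = 2Δx = 7.59 m.

7.59 m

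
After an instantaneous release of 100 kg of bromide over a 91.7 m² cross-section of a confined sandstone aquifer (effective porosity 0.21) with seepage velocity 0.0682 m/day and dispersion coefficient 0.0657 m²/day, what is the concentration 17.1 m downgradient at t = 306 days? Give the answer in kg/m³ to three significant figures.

For an instantaneous plane source, C(x,t) = M/(n_e·A·√(4πDt)) · exp(−(x−vt)²/(4Dt)), with n_e·A the pore (flow) area.
Plume center vt = 0.0682 × 306 = 20.8692 m, so the well at 17.1 m is 3.7692 m upgradient of the peak.
√(4πDt) = 15.89 m, giving peak height M/(n_e·A·√(4πDt)) = 100/(0.21 × 91.7 × 15.89) = 0.3268 kg/m³.
(x−vt)²/(4Dt) = (-3.7692)²/(4 × 0.0657 × 306) = 0.1767; exp(−0.1767) = 0.8380.
C = 0.3268 × 0.8380 = 0.274 kg/m³.

0.274 kg/m³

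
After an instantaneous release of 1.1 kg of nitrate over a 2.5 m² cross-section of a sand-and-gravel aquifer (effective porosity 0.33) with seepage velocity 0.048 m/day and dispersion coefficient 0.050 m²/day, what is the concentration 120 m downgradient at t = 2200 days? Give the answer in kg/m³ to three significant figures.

For an instantaneous plane source, C(x,t) = M/(n_e·A·√(4πDt)) · exp(−(x−vt)²/(4Dt)), with n_e·A the pore (flow) area.
Plume center vt = 0.048 × 2200 = 105.6 m, so the well at 120 m is 14.4 m downgradient of the peak.
√(4πDt) = 37.18 m, giving peak height M/(n_e·A·√(4πDt)) = 1.1/(0.33 × 2.5 × 37.18) = 0.03586 kg/m³.
(x−vt)²/(4Dt) = (14.4)²/(4 × 0.050 × 2200) = 0.4713; exp(−0.4713) = 0.6242.
C = 0.03586 × 0.6242 = 0.0224 kg/m³.

0.0224 kg/m³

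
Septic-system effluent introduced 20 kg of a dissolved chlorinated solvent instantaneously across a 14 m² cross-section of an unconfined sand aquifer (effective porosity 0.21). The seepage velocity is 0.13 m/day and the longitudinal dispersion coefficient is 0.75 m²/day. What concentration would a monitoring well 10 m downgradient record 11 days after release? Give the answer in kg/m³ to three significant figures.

For an instantaneous plane source, C(x,t) = M/(n_e·A·√(4πDt)) · exp(−(x−vt)²/(4Dt)), with n_e·A the pore (flow) area.
Plume center vt = 0.13 × 11 = 1.43 m, so the well at 10 m is 8.57 m downgradient of the peak.
√(4πDt) = 10.18 m, giving peak height M/(n_e·A·√(4πDt)) = 20/(0.21 × 14 × 10.18) = 0.6682 kg/m³.
(x−vt)²/(4Dt) = (8.57)²/(4 × 0.75 × 11) = 2.226; exp(−2.226) = 0.1080.
C = 0.6682 × 0.1080 = 0.0722 kg/m³.

0.0722 kg/m³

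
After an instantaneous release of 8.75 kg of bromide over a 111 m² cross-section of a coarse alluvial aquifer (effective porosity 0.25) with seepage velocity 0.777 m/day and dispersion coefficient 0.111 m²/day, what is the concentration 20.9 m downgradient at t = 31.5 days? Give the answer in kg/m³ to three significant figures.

For an instantaneous plane source, C(x,t) = M/(n_e·A·√(4πDt)) · exp(−(x−vt)²/(4Dt)), with n_e·A the pore (flow) area.
Plume center vt = 0.777 × 31.5 = 24.4755 m, so the well at 20.9 m is 3.5755 m upgradient of the peak.
√(4πDt) = 6.629 m, giving peak height M/(n_e·A·√(4πDt)) = 8.75/(0.25 × 111 × 6.629) = 0.04757 kg/m³.
(x−vt)²/(4Dt) = (-3.5755)²/(4 × 0.111 × 31.5) = 0.9141; exp(−0.9141) = 0.4009.
C = 0.04757 × 0.4009 = 0.0191 kg/m³.

0.0191 kg/m³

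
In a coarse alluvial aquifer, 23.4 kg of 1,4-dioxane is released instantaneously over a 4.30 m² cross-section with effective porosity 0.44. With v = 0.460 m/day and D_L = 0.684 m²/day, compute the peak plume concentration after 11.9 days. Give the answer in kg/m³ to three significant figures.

1.22 kg/m³

The peak of an instantaneous 1D plume sits at x = vt; there the Gaussian factor is 1 and C_max = M/(n_e·A·√(4πDt)), where n_e·A is the pore area the mass is dissolved in.
√(4πDt) = √(4π × 0.684 × 11.9) = 10.11 m, so C_max = 23.4/(0.44 × 4.30 × 10.11) = 1.22 kg/m³.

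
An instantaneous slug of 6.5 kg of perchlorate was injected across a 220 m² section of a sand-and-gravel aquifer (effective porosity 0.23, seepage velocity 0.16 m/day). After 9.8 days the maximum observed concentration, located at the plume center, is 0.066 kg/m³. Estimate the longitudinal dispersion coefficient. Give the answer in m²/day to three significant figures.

0.0308 m²/day

At the plume center C_max = M/(n_e·A·√(4πDt)), so D = M²/(4πt·(n_e·A·C_max)²).
n_e·A·C_max = 0.23 × 220 × 0.066 = 3.340 kg/m.
D = 6.5²/(4π × 9.8 × 3.340²) = 0.0308 m²/day.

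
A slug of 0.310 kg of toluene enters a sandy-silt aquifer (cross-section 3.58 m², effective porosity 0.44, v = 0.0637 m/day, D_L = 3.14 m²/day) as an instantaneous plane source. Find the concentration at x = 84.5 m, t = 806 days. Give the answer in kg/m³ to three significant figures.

For an instantaneous plane source, C(x,t) = M/(n_e·A·√(4πDt)) · exp(−(x−vt)²/(4Dt)), with n_e·A the pore (flow) area.
Plume center vt = 0.0637 × 806 = 51.3422 m, so the well at 84.5 m is 33.1578 m downgradient of the peak.
√(4πDt) = 178.3 m, giving peak height M/(n_e·A·√(4πDt)) = 0.310/(0.44 × 3.58 × 178.3) = 0.001104 kg/m³.
(x−vt)²/(4Dt) = (33.1578)²/(4 × 3.14 × 806) = 0.1086; exp(−0.1086) = 0.8971.
C = 0.001104 × 0.8971 = 0.000990 kg/m³.

0.000990 kg/m³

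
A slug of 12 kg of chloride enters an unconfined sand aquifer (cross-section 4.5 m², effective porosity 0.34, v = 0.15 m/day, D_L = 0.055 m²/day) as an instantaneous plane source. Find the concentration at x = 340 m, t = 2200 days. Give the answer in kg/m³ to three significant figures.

For an instantaneous plane source, C(x,t) = M/(n_e·A·√(4πDt)) · exp(−(x−vt)²/(4Dt)), with n_e·A the pore (flow) area.
Plume center vt = 0.15 × 2200 = 330 m, so the well at 340 m is 10 m downgradient of the peak.
√(4πDt) = 38.99 m, giving peak height M/(n_e·A·√(4πDt)) = 12/(0.34 × 4.5 × 38.99) = 0.2012 kg/m³.
(x−vt)²/(4Dt) = (10)²/(4 × 0.055 × 2200) = 0.2066; exp(−0.2066) = 0.8133.
C = 0.2012 × 0.8133 = 0.164 kg/m³.

0.164 kg/m³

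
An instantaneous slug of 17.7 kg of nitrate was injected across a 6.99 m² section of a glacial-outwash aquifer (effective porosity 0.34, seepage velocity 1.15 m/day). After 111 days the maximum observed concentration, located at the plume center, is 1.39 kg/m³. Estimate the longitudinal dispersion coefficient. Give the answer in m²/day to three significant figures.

0.0206 m²/day

At the plume center C_max = M/(n_e·A·√(4πDt)), so D = M²/(4πt·(n_e·A·C_max)²).
n_e·A·C_max = 0.34 × 6.99 × 1.39 = 3.303 kg/m.
D = 17.7²/(4π × 111 × 3.303²) = 0.0206 m²/day.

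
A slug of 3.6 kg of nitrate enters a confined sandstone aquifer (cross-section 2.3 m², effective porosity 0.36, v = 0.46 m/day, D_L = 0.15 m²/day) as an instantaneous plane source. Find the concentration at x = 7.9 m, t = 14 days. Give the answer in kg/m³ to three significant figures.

For an instantaneous plane source, C(x,t) = M/(n_e·A·√(4πDt)) · exp(−(x−vt)²/(4Dt)), with n_e·A the pore (flow) area.
Plume center vt = 0.46 × 14 = 6.44 m, so the well at 7.9 m is 1.46 m downgradient of the peak.
√(4πDt) = 5.137 m, giving peak height M/(n_e·A·√(4πDt)) = 3.6/(0.36 × 2.3 × 5.137) = 0.8464 kg/m³.
(x−vt)²/(4Dt) = (1.46)²/(4 × 0.15 × 14) = 0.2538; exp(−0.2538) = 0.7758.
C = 0.8464 × 0.7758 = 0.657 kg/m³.

0.657 kg/m³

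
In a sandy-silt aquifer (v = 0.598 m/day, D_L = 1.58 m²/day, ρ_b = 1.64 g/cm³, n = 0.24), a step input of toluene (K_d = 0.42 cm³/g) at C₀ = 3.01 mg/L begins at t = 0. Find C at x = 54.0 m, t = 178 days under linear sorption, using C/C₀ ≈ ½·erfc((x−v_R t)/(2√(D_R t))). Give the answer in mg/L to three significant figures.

0.0421 mg/L

Retardation factor R = 1 + ρ_b·K_d/n = 1 + 1.64 × 0.42/0.24 = 3.870.
Sorption retards both mechanisms: v_R = v/R = 0.1545 m/day, D_R = D/R = 0.4083 m²/day.
v_R·t = 0.1545 × 178 = 27.501 m; 2√(D_R t) = 17.05 m; argument = (54.0 − 27.501)/17.05 = 1.554.
C = C₀ × ½·erfc(1.554) = 3.01 × 0.01399 = 0.0421 mg/L.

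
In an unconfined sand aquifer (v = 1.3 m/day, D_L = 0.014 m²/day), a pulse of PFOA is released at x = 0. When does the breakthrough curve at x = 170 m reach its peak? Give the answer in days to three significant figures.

131 days

For the 1D instantaneous-source solution, setting ∂C/∂t = 0 at fixed x gives v²t² + 2Dt − x² = 0, so t = (√(D² + v²x²) − D)/v².
√(D² + v²x²) = √(0.014² + 1.3² × 170²) = 221.0; v² = 1.69.
t = (221.0 − 0.014)/1.69 = 131 days (vs. the pure-advection estimate x/v = 131 d).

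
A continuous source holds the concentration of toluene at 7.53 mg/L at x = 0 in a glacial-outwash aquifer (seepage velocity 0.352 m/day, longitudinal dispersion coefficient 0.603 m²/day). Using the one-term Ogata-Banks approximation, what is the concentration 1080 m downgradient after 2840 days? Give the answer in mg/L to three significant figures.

For a continuous step input, C/C₀ ≈ ½·erfc((x−vt)/(2√(Dt))).
vt = 0.352 × 2840 = 999.68 m and 2√(Dt) = 2√(0.603 × 2840) = 82.77 m.
Argument (x−vt)/(2√(Dt)) = (1080 − 999.68)/82.77 = 0.9704; ½·erfc(0.9704) = 0.08498.
C = 7.53 × 0.08498 = 0.640 mg/L.

0.640 mg/L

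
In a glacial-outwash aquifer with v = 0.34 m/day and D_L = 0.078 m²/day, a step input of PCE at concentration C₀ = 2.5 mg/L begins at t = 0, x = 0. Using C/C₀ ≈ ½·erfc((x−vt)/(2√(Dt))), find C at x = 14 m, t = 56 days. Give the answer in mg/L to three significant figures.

For a continuous step input, C/C₀ ≈ ½·erfc((x−vt)/(2√(Dt))).
vt = 0.34 × 56 = 19.04 m and 2√(Dt) = 2√(0.078 × 56) = 4.180 m.
Argument (x−vt)/(2√(Dt)) = (14 − 19.04)/4.180 = -1.206; ½·erfc(-1.206) = 0.9560.
C = 2.5 × 0.9560 = 2.39 mg/L.

2.39 mg/L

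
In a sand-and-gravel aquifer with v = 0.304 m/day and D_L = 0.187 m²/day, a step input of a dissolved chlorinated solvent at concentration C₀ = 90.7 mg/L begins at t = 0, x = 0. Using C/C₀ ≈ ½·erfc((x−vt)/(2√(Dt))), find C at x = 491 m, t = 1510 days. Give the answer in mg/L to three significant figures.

For a continuous step input, C/C₀ ≈ ½·erfc((x−vt)/(2√(Dt))).
vt = 0.304 × 1510 = 459.04 m and 2√(Dt) = 2√(0.187 × 1510) = 33.61 m.
Argument (x−vt)/(2√(Dt)) = (491 − 459.04)/33.61 = 0.9509; ½·erfc(0.9509) = 0.08935.
C = 90.7 × 0.08935 = 8.10 mg/L.

8.10 mg/L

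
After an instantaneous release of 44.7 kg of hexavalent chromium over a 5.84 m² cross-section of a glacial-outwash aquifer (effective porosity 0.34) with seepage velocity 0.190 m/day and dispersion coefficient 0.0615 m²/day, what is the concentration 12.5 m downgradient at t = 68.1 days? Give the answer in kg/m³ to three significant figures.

3.07 kg/m³

For an instantaneous plane source, C(x,t) = M/(n_e·A·√(4πDt)) · exp(−(x−vt)²/(4Dt)), with n_e·A the pore (flow) area.
Plume center vt = 0.190 × 68.1 = 12.939 m, so the well at 12.5 m is 0.439 m upgradient of the peak.
√(4πDt) = 7.255 m, giving peak height M/(n_e·A·√(4πDt)) = 44.7/(0.34 × 5.84 × 7.255) = 3.103 kg/m³.
(x−vt)²/(4Dt) = (-0.439)²/(4 × 0.0615 × 68.1) = 0.01150; exp(−0.01150) = 0.9886.
C = 3.103 × 0.9886 = 3.07 kg/m³.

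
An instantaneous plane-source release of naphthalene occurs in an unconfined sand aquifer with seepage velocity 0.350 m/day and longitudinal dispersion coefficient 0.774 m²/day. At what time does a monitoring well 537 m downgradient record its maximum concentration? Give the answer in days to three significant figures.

1530 days

For the 1D instantaneous-source solution, setting ∂C/∂t = 0 at fixed x gives v²t² + 2Dt − x² = 0, so t = (√(D² + v²x²) − D)/v².
√(D² + v²x²) = √(0.774² + 0.350² × 537²) = 188.0; v² = 0.1225.
t = (188.0 − 0.774)/0.1225 = 1530 days (vs. the pure-advection estimate x/v = 1530 d).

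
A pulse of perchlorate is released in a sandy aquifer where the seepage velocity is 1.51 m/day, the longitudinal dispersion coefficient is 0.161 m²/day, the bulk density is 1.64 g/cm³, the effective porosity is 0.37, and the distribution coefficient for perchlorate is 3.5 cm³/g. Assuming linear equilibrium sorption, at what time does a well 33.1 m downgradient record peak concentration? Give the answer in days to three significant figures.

Retardation factor R = 1 + ρ_b·K_d/n = 1 + 1.64 × 3.5/0.37 = 16.51.
Sorption retards both mechanisms: v_R = v/R = 0.09146 m/day, D_R = D/R = 0.009752 m²/day.
Peak time from v_R²t² + 2D_R t − x² = 0: t = (√(D_R² + v_R²x²) − D_R)/v_R².
√(D_R² + v_R²x²) = √(0.009752² + 0.09146² × 33.1²) = 3.027; v_R² = 0.008365.
t = (3.027 − 0.009752)/0.008365 = 361 days.

361 days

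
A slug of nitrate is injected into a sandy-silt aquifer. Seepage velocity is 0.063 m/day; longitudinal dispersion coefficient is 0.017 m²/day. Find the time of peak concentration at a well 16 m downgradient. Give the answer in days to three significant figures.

250 days

For the 1D instantaneous-source solution, setting ∂C/∂t = 0 at fixed x gives v²t² + 2Dt − x² = 0, so t = (√(D² + v²x²) − D)/v².
√(D² + v²x²) = √(0.017² + 0.063² × 16²) = 1.008; v² = 0.003969.
t = (1.008 − 0.017)/0.003969 = 250 days (vs. the pure-advection estimate x/v = 254 d).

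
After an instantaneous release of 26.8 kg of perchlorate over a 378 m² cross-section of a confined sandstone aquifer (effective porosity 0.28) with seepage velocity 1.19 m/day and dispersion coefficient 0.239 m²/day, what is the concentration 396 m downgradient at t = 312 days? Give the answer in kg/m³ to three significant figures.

0.00107 kg/m³

For an instantaneous plane source, C(x,t) = M/(n_e·A·√(4πDt)) · exp(−(x−vt)²/(4Dt)), with n_e·A the pore (flow) area.
Plume center vt = 1.19 × 312 = 371.28 m, so the well at 396 m is 24.72 m downgradient of the peak.
√(4πDt) = 30.61 m, giving peak height M/(n_e·A·√(4πDt)) = 26.8/(0.28 × 378 × 30.61) = 0.008272 kg/m³.
(x−vt)²/(4Dt) = (24.72)²/(4 × 0.239 × 312) = 2.049; exp(−2.049) = 0.1289.
C = 0.008272 × 0.1289 = 0.00107 kg/m³.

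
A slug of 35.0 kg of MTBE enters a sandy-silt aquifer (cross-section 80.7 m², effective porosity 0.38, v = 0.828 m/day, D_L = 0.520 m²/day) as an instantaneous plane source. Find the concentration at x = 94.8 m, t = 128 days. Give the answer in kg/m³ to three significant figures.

0.0247 kg/m³

For an instantaneous plane source, C(x,t) = M/(n_e·A·√(4πDt)) · exp(−(x−vt)²/(4Dt)), with n_e·A the pore (flow) area.
Plume center vt = 0.828 × 128 = 105.984 m, so the well at 94.8 m is 11.184 m upgradient of the peak.
√(4πDt) = 28.92 m, giving peak height M/(n_e·A·√(4πDt)) = 35.0/(0.38 × 80.7 × 28.92) = 0.03947 kg/m³.
(x−vt)²/(4Dt) = (-11.184)²/(4 × 0.520 × 128) = 0.4698; exp(−0.4698) = 0.6251.
C = 0.03947 × 0.6251 = 0.0247 kg/m³.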